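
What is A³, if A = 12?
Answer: 1728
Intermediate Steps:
A³ = 12³ = 1728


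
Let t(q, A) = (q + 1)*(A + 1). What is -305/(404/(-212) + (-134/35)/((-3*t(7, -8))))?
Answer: 47525100/300491 ≈ 158.16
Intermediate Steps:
t(q, A) = (1 + A)*(1 + q) (t(q, A) = (1 + q)*(1 + A) = (1 + A)*(1 + q))
-305/(404/(-212) + (-134/35)/((-3*t(7, -8)))) = -305/(404/(-212) + (-134/35)/((-3*(1 - 8 + 7 - 8*7)))) = -305/(404*(-1/212) + (-134*1/35)/((-3*(1 - 8 + 7 - 56)))) = -305/(-101/53 - 134/(35*((-3*(-56))))) = -305/(-101/53 - 134/35/168) = -305/(-101/53 - 134/35*1/168) = -305/(-101/53 - 67/2940) = -305/(-300491/155820) = -305*(-155820/300491) = 47525100/300491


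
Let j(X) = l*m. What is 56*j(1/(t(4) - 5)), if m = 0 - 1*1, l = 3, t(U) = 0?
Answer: -168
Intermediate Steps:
m = -1 (m = 0 - 1 = -1)
j(X) = -3 (j(X) = 3*(-1) = -3)
56*j(1/(t(4) - 5)) = 56*(-3) = -168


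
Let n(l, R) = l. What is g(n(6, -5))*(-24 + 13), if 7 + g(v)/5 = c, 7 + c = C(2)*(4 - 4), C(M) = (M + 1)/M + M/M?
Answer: 770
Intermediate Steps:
C(M) = 1 + (1 + M)/M (C(M) = (1 + M)/M + 1 = 1 + (1 + M)/M)
c = -7 (c = -7 + (2 + 1/2)*(4 - 4) = -7 + (2 + ½)*0 = -7 + (5/2)*0 = -7 + 0 = -7)
g(v) = -70 (g(v) = -35 + 5*(-7) = -35 - 35 = -70)
g(n(6, -5))*(-24 + 13) = -70*(-24 + 13) = -70*(-11) = 770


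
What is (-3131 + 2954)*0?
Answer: 0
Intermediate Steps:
(-3131 + 2954)*0 = -177*0 = 0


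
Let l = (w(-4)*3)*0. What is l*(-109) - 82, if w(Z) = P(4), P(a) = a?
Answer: -82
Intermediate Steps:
w(Z) = 4
l = 0 (l = (4*3)*0 = 12*0 = 0)
l*(-109) - 82 = 0*(-109) - 82 = 0 - 82 = -82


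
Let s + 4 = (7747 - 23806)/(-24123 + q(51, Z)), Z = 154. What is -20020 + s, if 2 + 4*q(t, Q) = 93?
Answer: -1930269388/96401 ≈ -20023.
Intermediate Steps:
q(t, Q) = 91/4 (q(t, Q) = -½ + (¼)*93 = -½ + 93/4 = 91/4)
s = -321368/96401 (s = -4 + (7747 - 23806)/(-24123 + 91/4) = -4 - 16059/(-96401/4) = -4 - 16059*(-4/96401) = -4 + 64236/96401 = -321368/96401 ≈ -3.3337)
-20020 + s = -20020 - 321368/96401 = -1930269388/96401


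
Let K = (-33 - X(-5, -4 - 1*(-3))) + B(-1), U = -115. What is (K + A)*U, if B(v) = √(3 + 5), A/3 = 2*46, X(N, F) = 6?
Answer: -27255 - 230*√2 ≈ -27580.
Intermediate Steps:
A = 276 (A = 3*(2*46) = 3*92 = 276)
B(v) = 2*√2 (B(v) = √8 = 2*√2)
K = -39 + 2*√2 (K = (-33 - 1*6) + 2*√2 = (-33 - 6) + 2*√2 = -39 + 2*√2 ≈ -36.172)
(K + A)*U = ((-39 + 2*√2) + 276)*(-115) = (237 + 2*√2)*(-115) = -27255 - 230*√2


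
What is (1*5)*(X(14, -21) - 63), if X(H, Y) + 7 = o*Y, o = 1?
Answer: -455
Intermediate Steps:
X(H, Y) = -7 + Y (X(H, Y) = -7 + 1*Y = -7 + Y)
(1*5)*(X(14, -21) - 63) = (1*5)*((-7 - 21) - 63) = 5*(-28 - 63) = 5*(-91) = -455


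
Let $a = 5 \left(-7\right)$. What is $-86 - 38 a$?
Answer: $1244$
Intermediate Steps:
$a = -35$
$-86 - 38 a = -86 - -1330 = -86 + 1330 = 1244$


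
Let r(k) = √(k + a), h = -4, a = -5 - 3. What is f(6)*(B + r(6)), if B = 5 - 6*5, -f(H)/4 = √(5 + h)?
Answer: 100 - 4*I*√2 ≈ 100.0 - 5.6569*I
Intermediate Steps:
a = -8
f(H) = -4 (f(H) = -4*√(5 - 4) = -4*√1 = -4*1 = -4)
r(k) = √(-8 + k) (r(k) = √(k - 8) = √(-8 + k))
B = -25 (B = 5 - 30 = -25)
f(6)*(B + r(6)) = -4*(-25 + √(-8 + 6)) = -4*(-25 + √(-2)) = -4*(-25 + I*√2) = 100 - 4*I*√2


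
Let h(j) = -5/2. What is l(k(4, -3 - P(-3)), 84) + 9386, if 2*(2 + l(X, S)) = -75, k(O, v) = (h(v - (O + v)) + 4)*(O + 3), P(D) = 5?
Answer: 18693/2 ≈ 9346.5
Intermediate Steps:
h(j) = -5/2 (h(j) = -5*½ = -5/2)
k(O, v) = 9/2 + 3*O/2 (k(O, v) = (-5/2 + 4)*(O + 3) = 3*(3 + O)/2 = 9/2 + 3*O/2)
l(X, S) = -79/2 (l(X, S) = -2 + (½)*(-75) = -2 - 75/2 = -79/2)
l(k(4, -3 - P(-3)), 84) + 9386 = -79/2 + 9386 = 18693/2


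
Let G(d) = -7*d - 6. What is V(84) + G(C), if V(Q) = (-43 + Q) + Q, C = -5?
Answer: 154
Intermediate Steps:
V(Q) = -43 + 2*Q
G(d) = -6 - 7*d
V(84) + G(C) = (-43 + 2*84) + (-6 - 7*(-5)) = (-43 + 168) + (-6 + 35) = 125 + 29 = 154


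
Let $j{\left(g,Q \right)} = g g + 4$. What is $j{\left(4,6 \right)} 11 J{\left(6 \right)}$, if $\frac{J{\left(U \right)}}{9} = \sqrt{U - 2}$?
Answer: $3960$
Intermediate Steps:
$J{\left(U \right)} = 9 \sqrt{-2 + U}$ ($J{\left(U \right)} = 9 \sqrt{U - 2} = 9 \sqrt{-2 + U}$)
$j{\left(g,Q \right)} = 4 + g^{2}$ ($j{\left(g,Q \right)} = g^{2} + 4 = 4 + g^{2}$)
$j{\left(4,6 \right)} 11 J{\left(6 \right)} = \left(4 + 4^{2}\right) 11 \cdot 9 \sqrt{-2 + 6} = \left(4 + 16\right) 11 \cdot 9 \sqrt{4} = 20 \cdot 11 \cdot 9 \cdot 2 = 220 \cdot 18 = 3960$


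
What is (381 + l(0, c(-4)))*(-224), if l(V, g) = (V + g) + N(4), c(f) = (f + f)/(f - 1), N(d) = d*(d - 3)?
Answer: -432992/5 ≈ -86598.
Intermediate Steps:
N(d) = d*(-3 + d)
c(f) = 2*f/(-1 + f) (c(f) = (2*f)/(-1 + f) = 2*f/(-1 + f))
l(V, g) = 4 + V + g (l(V, g) = (V + g) + 4*(-3 + 4) = (V + g) + 4*1 = (V + g) + 4 = 4 + V + g)
(381 + l(0, c(-4)))*(-224) = (381 + (4 + 0 + 2*(-4)/(-1 - 4)))*(-224) = (381 + (4 + 0 + 2*(-4)/(-5)))*(-224) = (381 + (4 + 0 + 2*(-4)*(-⅕)))*(-224) = (381 + (4 + 0 + 8/5))*(-224) = (381 + 28/5)*(-224) = (1933/5)*(-224) = -432992/5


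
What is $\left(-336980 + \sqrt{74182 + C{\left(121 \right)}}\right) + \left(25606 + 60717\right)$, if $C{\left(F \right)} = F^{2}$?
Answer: $-250657 + \sqrt{88823} \approx -2.5036 \cdot 10^{5}$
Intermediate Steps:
$\left(-336980 + \sqrt{74182 + C{\left(121 \right)}}\right) + \left(25606 + 60717\right) = \left(-336980 + \sqrt{74182 + 121^{2}}\right) + \left(25606 + 60717\right) = \left(-336980 + \sqrt{74182 + 14641}\right) + 86323 = \left(-336980 + \sqrt{88823}\right) + 86323 = -250657 + \sqrt{88823}$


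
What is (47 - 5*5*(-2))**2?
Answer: 9409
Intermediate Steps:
(47 - 5*5*(-2))**2 = (47 - 25*(-2))**2 = (47 + 50)**2 = 97**2 = 9409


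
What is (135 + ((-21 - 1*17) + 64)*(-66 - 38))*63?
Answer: -161847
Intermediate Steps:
(135 + ((-21 - 1*17) + 64)*(-66 - 38))*63 = (135 + ((-21 - 17) + 64)*(-104))*63 = (135 + (-38 + 64)*(-104))*63 = (135 + 26*(-104))*63 = (135 - 2704)*63 = -2569*63 = -161847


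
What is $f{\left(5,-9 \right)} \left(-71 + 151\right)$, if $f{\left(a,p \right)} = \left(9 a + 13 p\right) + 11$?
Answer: $-4880$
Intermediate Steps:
$f{\left(a,p \right)} = 11 + 9 a + 13 p$
$f{\left(5,-9 \right)} \left(-71 + 151\right) = \left(11 + 9 \cdot 5 + 13 \left(-9\right)\right) \left(-71 + 151\right) = \left(11 + 45 - 117\right) 80 = \left(-61\right) 80 = -4880$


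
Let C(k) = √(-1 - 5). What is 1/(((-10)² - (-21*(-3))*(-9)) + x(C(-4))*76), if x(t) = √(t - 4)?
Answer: 1/(667 + 76*√(-4 + I*√6)) ≈ 0.0013388 - 0.00029804*I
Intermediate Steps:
C(k) = I*√6 (C(k) = √(-6) = I*√6)
x(t) = √(-4 + t)
1/(((-10)² - (-21*(-3))*(-9)) + x(C(-4))*76) = 1/(((-10)² - (-21*(-3))*(-9)) + √(-4 + I*√6)*76) = 1/((100 - 63*(-9)) + 76*√(-4 + I*√6)) = 1/((100 - 1*(-567)) + 76*√(-4 + I*√6)) = 1/((100 + 567) + 76*√(-4 + I*√6)) = 1/(667 + 76*√(-4 + I*√6))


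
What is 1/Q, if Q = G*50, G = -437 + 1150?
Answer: 1/35650 ≈ 2.8051e-5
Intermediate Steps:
G = 713
Q = 35650 (Q = 713*50 = 35650)
1/Q = 1/35650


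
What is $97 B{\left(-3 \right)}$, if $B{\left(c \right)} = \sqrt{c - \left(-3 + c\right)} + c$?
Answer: $-291 + 97 \sqrt{3} \approx -122.99$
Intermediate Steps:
$B{\left(c \right)} = c + \sqrt{3}$ ($B{\left(c \right)} = \sqrt{3} + c = c + \sqrt{3}$)
$97 B{\left(-3 \right)} = 97 \left(-3 + \sqrt{3}\right) = -291 + 97 \sqrt{3}$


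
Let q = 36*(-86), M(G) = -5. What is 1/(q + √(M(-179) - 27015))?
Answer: -774/2403059 - I*√6755/4806118 ≈ -0.00032209 - 1.7101e-5*I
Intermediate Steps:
q = -3096
1/(q + √(M(-179) - 27015)) = 1/(-3096 + √(-5 - 27015)) = 1/(-3096 + √(-27020)) = 1/(-3096 + 2*I*√6755)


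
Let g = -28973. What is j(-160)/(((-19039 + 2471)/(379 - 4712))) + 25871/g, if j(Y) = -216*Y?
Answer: 542279260039/60003083 ≈ 9037.5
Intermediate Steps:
j(-160)/(((-19039 + 2471)/(379 - 4712))) + 25871/g = (-216*(-160))/(((-19039 + 2471)/(379 - 4712))) + 25871/(-28973) = 34560/((-16568/(-4333))) + 25871*(-1/28973) = 34560/((-16568*(-1/4333))) - 25871/28973 = 34560/(16568/4333) - 25871/28973 = 34560*(4333/16568) - 25871/28973 = 18718560/2071 - 25871/28973 = 542279260039/60003083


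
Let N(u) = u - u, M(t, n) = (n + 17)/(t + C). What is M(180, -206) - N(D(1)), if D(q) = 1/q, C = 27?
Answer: -21/23 ≈ -0.91304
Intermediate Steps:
M(t, n) = (17 + n)/(27 + t) (M(t, n) = (n + 17)/(t + 27) = (17 + n)/(27 + t))
N(u) = 0
M(180, -206) - N(D(1)) = (17 - 206)/(27 + 180) - 1*0 = -189/207 + 0 = (1/207)*(-189) + 0 = -21/23 + 0 = -21/23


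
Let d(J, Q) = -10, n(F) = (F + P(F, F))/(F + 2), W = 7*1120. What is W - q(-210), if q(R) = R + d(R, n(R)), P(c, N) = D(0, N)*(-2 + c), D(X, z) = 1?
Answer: 8060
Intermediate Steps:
W = 7840
P(c, N) = -2 + c (P(c, N) = 1*(-2 + c) = -2 + c)
n(F) = (-2 + 2*F)/(2 + F) (n(F) = (F + (-2 + F))/(F + 2) = (-2 + 2*F)/(2 + F))
q(R) = -10 + R (q(R) = R - 10 = -10 + R)
W - q(-210) = 7840 - (-10 - 210) = 7840 - 1*(-220) = 7840 + 220 = 8060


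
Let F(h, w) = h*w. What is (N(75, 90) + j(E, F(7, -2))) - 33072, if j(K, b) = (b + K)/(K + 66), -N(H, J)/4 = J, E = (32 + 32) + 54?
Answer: -768923/23 ≈ -33431.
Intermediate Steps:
E = 118 (E = 64 + 54 = 118)
N(H, J) = -4*J
j(K, b) = (K + b)/(66 + K)
(N(75, 90) + j(E, F(7, -2))) - 33072 = (-4*90 + (118 + 7*(-2))/(66 + 118)) - 33072 = (-360 + (118 - 14)/184) - 33072 = (-360 + (1/184)*104) - 33072 = (-360 + 13/23) - 33072 = -8267/23 - 33072 = -768923/23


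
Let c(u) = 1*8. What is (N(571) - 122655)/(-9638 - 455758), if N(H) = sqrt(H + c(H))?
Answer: 40885/155132 - sqrt(579)/465396 ≈ 0.26350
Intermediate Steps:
c(u) = 8
N(H) = sqrt(8 + H) (N(H) = sqrt(H + 8) = sqrt(8 + H))
(N(571) - 122655)/(-9638 - 455758) = (sqrt(8 + 571) - 122655)/(-9638 - 455758) = (sqrt(579) - 122655)/(-465396) = (-122655 + sqrt(579))*(-1/465396) = 40885/155132 - sqrt(579)/465396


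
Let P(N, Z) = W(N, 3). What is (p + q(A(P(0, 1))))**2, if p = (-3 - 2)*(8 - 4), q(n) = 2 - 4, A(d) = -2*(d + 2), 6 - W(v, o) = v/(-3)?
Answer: 484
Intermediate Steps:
W(v, o) = 6 + v/3 (W(v, o) = 6 - v/(-3) = 6 - v*(-1)/3 = 6 - (-1)*v/3 = 6 + v/3)
P(N, Z) = 6 + N/3
A(d) = -4 - 2*d (A(d) = -2*(2 + d) = -4 - 2*d)
q(n) = -2
p = -20 (p = -5*4 = -20)
(p + q(A(P(0, 1))))**2 = (-20 - 2)**2 = (-22)**2 = 484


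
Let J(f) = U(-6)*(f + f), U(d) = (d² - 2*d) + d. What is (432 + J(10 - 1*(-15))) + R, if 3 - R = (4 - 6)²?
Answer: 2531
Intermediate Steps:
U(d) = d² - d
R = -1 (R = 3 - (4 - 6)² = 3 - 1*(-2)² = 3 - 1*4 = 3 - 4 = -1)
J(f) = 84*f (J(f) = (-6*(-1 - 6))*(f + f) = (-6*(-7))*(2*f) = 42*(2*f) = 84*f)
(432 + J(10 - 1*(-15))) + R = (432 + 84*(10 - 1*(-15))) - 1 = (432 + 84*(10 + 15)) - 1 = (432 + 84*25) - 1 = (432 + 2100) - 1 = 2532 - 1 = 2531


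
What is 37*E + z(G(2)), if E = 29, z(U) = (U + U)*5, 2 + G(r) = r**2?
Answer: 1093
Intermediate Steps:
G(r) = -2 + r**2
z(U) = 10*U (z(U) = (2*U)*5 = 10*U)
37*E + z(G(2)) = 37*29 + 10*(-2 + 2**2) = 1073 + 10*(-2 + 4) = 1073 + 10*2 = 1073 + 20 = 1093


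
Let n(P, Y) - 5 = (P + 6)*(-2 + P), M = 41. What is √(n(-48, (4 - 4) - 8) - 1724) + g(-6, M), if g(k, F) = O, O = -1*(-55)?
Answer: 55 + √381 ≈ 74.519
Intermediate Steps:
O = 55
n(P, Y) = 5 + (-2 + P)*(6 + P) (n(P, Y) = 5 + (P + 6)*(-2 + P) = 5 + (6 + P)*(-2 + P) = 5 + (-2 + P)*(6 + P))
g(k, F) = 55
√(n(-48, (4 - 4) - 8) - 1724) + g(-6, M) = √((-7 + (-48)² + 4*(-48)) - 1724) + 55 = √((-7 + 2304 - 192) - 1724) + 55 = √(2105 - 1724) + 55 = √381 + 55 = 55 + √381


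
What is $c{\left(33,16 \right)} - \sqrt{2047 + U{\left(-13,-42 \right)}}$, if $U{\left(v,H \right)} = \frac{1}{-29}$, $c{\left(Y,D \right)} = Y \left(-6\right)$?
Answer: $-198 - \frac{\sqrt{1721498}}{29} \approx -243.24$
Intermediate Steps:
$c{\left(Y,D \right)} = - 6 Y$
$U{\left(v,H \right)} = - \frac{1}{29}$
$c{\left(33,16 \right)} - \sqrt{2047 + U{\left(-13,-42 \right)}} = \left(-6\right) 33 - \sqrt{2047 - \frac{1}{29}} = -198 - \sqrt{\frac{59362}{29}} = -198 - \frac{\sqrt{1721498}}{29}$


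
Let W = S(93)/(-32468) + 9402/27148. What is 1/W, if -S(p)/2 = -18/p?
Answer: 3415584898/1182857805 ≈ 2.8876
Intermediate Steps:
S(p) = 36/p (S(p) = -(-36)/p = 36/p)
W = 1182857805/3415584898 (W = (36/93)/(-32468) + 9402/27148 = (36*(1/93))*(-1/32468) + 9402*(1/27148) = (12/31)*(-1/32468) + 4701/13574 = -3/251627 + 4701/13574 = 1182857805/3415584898 ≈ 0.34631)
1/W = 1/(1182857805/3415584898) = 3415584898/1182857805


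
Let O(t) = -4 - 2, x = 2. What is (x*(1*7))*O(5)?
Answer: -84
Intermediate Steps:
O(t) = -6
(x*(1*7))*O(5) = (2*(1*7))*(-6) = (2*7)*(-6) = 14*(-6) = -84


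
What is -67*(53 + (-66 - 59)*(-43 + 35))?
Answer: -70551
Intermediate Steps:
-67*(53 + (-66 - 59)*(-43 + 35)) = -67*(53 - 125*(-8)) = -67*(53 + 1000) = -67*1053 = -70551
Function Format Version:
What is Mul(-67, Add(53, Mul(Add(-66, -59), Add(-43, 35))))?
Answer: -70551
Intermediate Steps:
Mul(-67, Add(53, Mul(Add(-66, -59), Add(-43, 35)))) = Mul(-67, Add(53, Mul(-125, -8))) = Mul(-67, Add(53, 1000)) = Mul(-67, 1053) = -70551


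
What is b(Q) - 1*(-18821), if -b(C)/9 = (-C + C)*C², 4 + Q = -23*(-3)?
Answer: 18821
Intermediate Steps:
Q = 65 (Q = -4 - 23*(-3) = -4 + 69 = 65)
b(C) = 0 (b(C) = -9*(-C + C)*C² = -0*C² = -9*0 = 0)
b(Q) - 1*(-18821) = 0 - 1*(-18821) = 0 + 18821 = 18821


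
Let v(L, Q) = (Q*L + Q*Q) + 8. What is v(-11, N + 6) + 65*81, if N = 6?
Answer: 5285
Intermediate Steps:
v(L, Q) = 8 + Q² + L*Q (v(L, Q) = (L*Q + Q²) + 8 = (Q² + L*Q) + 8 = 8 + Q² + L*Q)
v(-11, N + 6) + 65*81 = (8 + (6 + 6)² - 11*(6 + 6)) + 65*81 = (8 + 12² - 11*12) + 5265 = (8 + 144 - 132) + 5265 = 20 + 5265 = 5285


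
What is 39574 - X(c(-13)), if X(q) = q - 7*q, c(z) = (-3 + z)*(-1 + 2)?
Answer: 39478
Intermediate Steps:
c(z) = -3 + z (c(z) = (-3 + z)*1 = -3 + z)
X(q) = -6*q
39574 - X(c(-13)) = 39574 - (-6)*(-3 - 13) = 39574 - (-6)*(-16) = 39574 - 1*96 = 39574 - 96 = 39478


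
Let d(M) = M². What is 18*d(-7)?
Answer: 882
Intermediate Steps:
18*d(-7) = 18*(-7)² = 18*49 = 882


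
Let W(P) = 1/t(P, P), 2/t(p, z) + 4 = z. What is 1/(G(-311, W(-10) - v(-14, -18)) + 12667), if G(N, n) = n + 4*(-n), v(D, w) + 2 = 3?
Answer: 1/12691 ≈ 7.8796e-5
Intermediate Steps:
t(p, z) = 2/(-4 + z)
W(P) = -2 + P/2 (W(P) = 1/(2/(-4 + P)) = -2 + P/2)
v(D, w) = 1 (v(D, w) = -2 + 3 = 1)
G(N, n) = -3*n (G(N, n) = n - 4*n = -3*n)
1/(G(-311, W(-10) - v(-14, -18)) + 12667) = 1/(-3*((-2 + (1/2)*(-10)) - 1*1) + 12667) = 1/(-3*((-2 - 5) - 1) + 12667) = 1/(-3*(-7 - 1) + 12667) = 1/(-3*(-8) + 12667) = 1/(24 + 12667) = 1/12691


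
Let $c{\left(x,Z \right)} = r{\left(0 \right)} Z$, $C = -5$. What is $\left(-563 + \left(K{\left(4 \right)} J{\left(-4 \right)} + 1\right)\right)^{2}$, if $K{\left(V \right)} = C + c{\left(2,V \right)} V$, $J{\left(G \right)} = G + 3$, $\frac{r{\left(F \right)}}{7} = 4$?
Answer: $1010025$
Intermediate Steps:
$r{\left(F \right)} = 28$ ($r{\left(F \right)} = 7 \cdot 4 = 28$)
$c{\left(x,Z \right)} = 28 Z$
$J{\left(G \right)} = 3 + G$
$K{\left(V \right)} = -5 + 28 V^{2}$ ($K{\left(V \right)} = -5 + 28 V V = -5 + 28 V^{2}$)
$\left(-563 + \left(K{\left(4 \right)} J{\left(-4 \right)} + 1\right)\right)^{2} = \left(-563 + \left(\left(-5 + 28 \cdot 4^{2}\right) \left(3 - 4\right) + 1\right)\right)^{2} = \left(-563 + \left(\left(-5 + 28 \cdot 16\right) \left(-1\right) + 1\right)\right)^{2} = \left(-563 + \left(\left(-5 + 448\right) \left(-1\right) + 1\right)\right)^{2} = \left(-563 + \left(443 \left(-1\right) + 1\right)\right)^{2} = \left(-563 + \left(-443 + 1\right)\right)^{2} = \left(-563 - 442\right)^{2} = \left(-1005\right)^{2} = 1010025$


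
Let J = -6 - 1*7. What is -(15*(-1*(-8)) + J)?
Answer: -107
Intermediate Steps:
J = -13 (J = -6 - 7 = -13)
-(15*(-1*(-8)) + J) = -(15*(-1*(-8)) - 13) = -(15*8 - 13) = -(120 - 13) = -1*107 = -107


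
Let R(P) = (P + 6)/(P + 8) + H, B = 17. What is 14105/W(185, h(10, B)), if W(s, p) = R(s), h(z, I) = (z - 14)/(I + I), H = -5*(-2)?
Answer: 388895/303 ≈ 1283.5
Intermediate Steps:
H = 10
R(P) = 10 + (6 + P)/(8 + P) (R(P) = (P + 6)/(P + 8) + 10 = (6 + P)/(8 + P) + 10 = 10 + (6 + P)/(8 + P))
h(z, I) = (-14 + z)/(2*I) (h(z, I) = (-14 + z)/((2*I)) = (-14 + z)*(1/(2*I)) = (-14 + z)/(2*I))
W(s, p) = (86 + 11*s)/(8 + s)
14105/W(185, h(10, B)) = 14105/(((86 + 11*185)/(8 + 185))) = 14105/(((86 + 2035)/193)) = 14105/(((1/193)*2121)) = 14105/(2121/193) = 14105*(193/2121) = 388895/303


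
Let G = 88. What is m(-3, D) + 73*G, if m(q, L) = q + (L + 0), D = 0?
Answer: 6421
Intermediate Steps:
m(q, L) = L + q (m(q, L) = q + L = L + q)
m(-3, D) + 73*G = (0 - 3) + 73*88 = -3 + 6424 = 6421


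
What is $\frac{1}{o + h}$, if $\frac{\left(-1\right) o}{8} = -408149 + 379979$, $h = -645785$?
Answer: $- \frac{1}{420425} \approx -2.3785 \cdot 10^{-6}$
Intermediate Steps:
$o = 225360$ ($o = - 8 \left(-408149 + 379979\right) = \left(-8\right) \left(-28170\right) = 225360$)
$\frac{1}{o + h} = \frac{1}{225360 - 645785} = \frac{1}{-420425} = - \frac{1}{420425}$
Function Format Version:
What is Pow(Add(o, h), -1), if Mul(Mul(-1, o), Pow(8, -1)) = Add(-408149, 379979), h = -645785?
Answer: Rational(-1, 420425) ≈ -2.3785e-6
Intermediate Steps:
o = 225360 (o = Mul(-8, Add(-408149, 379979)) = Mul(-8, -28170) = 225360)
Pow(Add(o, h), -1) = Pow(Add(225360, -645785), -1) = Pow(-420425, -1) = Rational(-1, 420425)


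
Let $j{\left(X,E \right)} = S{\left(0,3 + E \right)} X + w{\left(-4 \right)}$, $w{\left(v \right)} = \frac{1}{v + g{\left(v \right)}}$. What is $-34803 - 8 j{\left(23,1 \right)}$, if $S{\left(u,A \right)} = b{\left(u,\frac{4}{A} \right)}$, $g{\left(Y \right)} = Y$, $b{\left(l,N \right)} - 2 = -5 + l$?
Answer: $-34250$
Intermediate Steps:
$b{\left(l,N \right)} = -3 + l$ ($b{\left(l,N \right)} = 2 + \left(-5 + l\right) = -3 + l$)
$S{\left(u,A \right)} = -3 + u$
$w{\left(v \right)} = \frac{1}{2 v}$ ($w{\left(v \right)} = \frac{1}{v + v} = \frac{1}{2 v}$)
$j{\left(X,E \right)} = - \frac{1}{8} - 3 X$ ($j{\left(X,E \right)} = \left(-3 + 0\right) X + \frac{1}{2 \left(-4\right)} = - 3 X + \frac{1}{2} \left(- \frac{1}{4}\right) = - 3 X - \frac{1}{8} = - \frac{1}{8} - 3 X$)
$-34803 - 8 j{\left(23,1 \right)} = -34803 - 8 \left(- \frac{1}{8} - 69\right) = -34803 - -553 = -34803 + 553 = -34250$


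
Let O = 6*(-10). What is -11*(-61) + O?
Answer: 611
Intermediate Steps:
O = -60
-11*(-61) + O = -11*(-61) - 60 = 671 - 60 = 611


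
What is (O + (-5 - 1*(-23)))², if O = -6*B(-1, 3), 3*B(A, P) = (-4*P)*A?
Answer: 36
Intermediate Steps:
B(A, P) = -4*A*P/3 (B(A, P) = ((-4*P)*A)/3 = (-4*A*P)/3 = -4*A*P/3)
O = -24 (O = -(-8)*(-1)*3 = -6*4 = -24)
(O + (-5 - 1*(-23)))² = (-24 + (-5 - 1*(-23)))² = (-24 + (-5 + 23))² = (-24 + 18)² = (-6)² = 36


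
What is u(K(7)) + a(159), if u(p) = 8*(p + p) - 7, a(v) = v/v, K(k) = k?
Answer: 106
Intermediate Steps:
a(v) = 1
u(p) = -7 + 16*p (u(p) = 8*(2*p) - 7 = 16*p - 7 = -7 + 16*p)
u(K(7)) + a(159) = (-7 + 16*7) + 1 = (-7 + 112) + 1 = 105 + 1 = 106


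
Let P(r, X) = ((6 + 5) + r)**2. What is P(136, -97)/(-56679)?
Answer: -1029/2699 ≈ -0.38125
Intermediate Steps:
P(r, X) = (11 + r)**2
P(136, -97)/(-56679) = (11 + 136)**2/(-56679) = 147**2*(-1/56679) = 21609*(-1/56679) = -1029/2699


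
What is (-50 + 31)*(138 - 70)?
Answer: -1292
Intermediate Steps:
(-50 + 31)*(138 - 70) = -19*68 = -1292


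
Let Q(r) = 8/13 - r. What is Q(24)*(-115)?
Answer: 34960/13 ≈ 2689.2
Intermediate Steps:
Q(r) = 8/13 - r (Q(r) = 8*(1/13) - r = 8/13 - r)
Q(24)*(-115) = (8/13 - 1*24)*(-115) = (8/13 - 24)*(-115) = -304/13*(-115) = 34960/13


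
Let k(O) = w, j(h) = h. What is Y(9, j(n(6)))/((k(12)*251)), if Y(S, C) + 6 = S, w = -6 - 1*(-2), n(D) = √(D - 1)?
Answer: -3/1004 ≈ -0.0029880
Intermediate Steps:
n(D) = √(-1 + D)
w = -4 (w = -6 + 2 = -4)
k(O) = -4
Y(S, C) = -6 + S
Y(9, j(n(6)))/((k(12)*251)) = (-6 + 9)/((-4*251)) = 3/(-1004) = 3*(-1/1004) = -3/1004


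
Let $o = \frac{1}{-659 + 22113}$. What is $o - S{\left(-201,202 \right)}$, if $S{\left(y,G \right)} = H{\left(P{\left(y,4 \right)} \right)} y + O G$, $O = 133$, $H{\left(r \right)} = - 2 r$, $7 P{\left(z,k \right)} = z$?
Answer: $- \frac{2301156033}{150178} \approx -15323.0$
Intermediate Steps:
$P{\left(z,k \right)} = \frac{z}{7}$
$o = \frac{1}{21454} \approx 4.6611 \cdot 10^{-5}$
$S{\left(y,G \right)} = 133 G - \frac{2 y^{2}}{7}$ ($S{\left(y,G \right)} = - 2 \frac{y}{7} y + 133 G = - \frac{2 y}{7} y + 133 G = - \frac{2 y^{2}}{7} + 133 G = 133 G - \frac{2 y^{2}}{7}$)
$o - S{\left(-201,202 \right)} = \frac{1}{21454} - \left(133 \cdot 202 - \frac{2 \left(-201\right)^{2}}{7}\right) = \frac{1}{21454} - \left(26866 - \frac{80802}{7}\right) = \frac{1}{21454} - \frac{107260}{7} = - \frac{2301156033}{150178}$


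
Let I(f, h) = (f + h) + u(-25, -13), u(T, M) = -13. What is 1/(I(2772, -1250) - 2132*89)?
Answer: -1/188239 ≈ -5.3124e-6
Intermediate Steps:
I(f, h) = -13 + f + h (I(f, h) = (f + h) - 13 = -13 + f + h)
1/(I(2772, -1250) - 2132*89) = 1/((-13 + 2772 - 1250) - 2132*89) = 1/(1509 - 189748) = 1/(-188239) = -1/188239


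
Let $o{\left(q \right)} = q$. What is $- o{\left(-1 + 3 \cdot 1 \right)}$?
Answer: $-2$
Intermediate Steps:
$- o{\left(-1 + 3 \cdot 1 \right)} = - (-1 + 3 \cdot 1) = - (-1 + 3) = \left(-1\right) 2 = -2$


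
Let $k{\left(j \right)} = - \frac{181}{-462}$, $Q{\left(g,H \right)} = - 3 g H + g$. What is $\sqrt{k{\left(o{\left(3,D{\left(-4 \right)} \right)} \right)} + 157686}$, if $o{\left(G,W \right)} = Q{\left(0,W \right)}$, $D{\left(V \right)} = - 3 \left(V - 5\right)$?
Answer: $\frac{\sqrt{33657214206}}{462} \approx 397.1$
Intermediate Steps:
$Q{\left(g,H \right)} = g - 3 H g$ ($Q{\left(g,H \right)} = - 3 H g + g = g - 3 H g$)
$D{\left(V \right)} = 15 - 3 V$ ($D{\left(V \right)} = - 3 \left(-5 + V\right) = 15 - 3 V$)
$o{\left(G,W \right)} = 0$ ($o{\left(G,W \right)} = 0 \left(1 - 3 W\right) = 0$)
$k{\left(j \right)} = \frac{181}{462}$ ($k{\left(j \right)} = \left(-181\right) \left(- \frac{1}{462}\right) = \frac{181}{462}$)
$\sqrt{k{\left(o{\left(3,D{\left(-4 \right)} \right)} \right)} + 157686} = \sqrt{\frac{181}{462} + 157686} = \sqrt{\frac{72851113}{462}} = \frac{\sqrt{33657214206}}{462}$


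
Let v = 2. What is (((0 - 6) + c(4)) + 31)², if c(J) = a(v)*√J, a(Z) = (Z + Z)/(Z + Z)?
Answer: 729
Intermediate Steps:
a(Z) = 1 (a(Z) = (2*Z)/((2*Z)) = (2*Z)*(1/(2*Z)) = 1)
c(J) = √J (c(J) = 1*√J = √J)
(((0 - 6) + c(4)) + 31)² = (((0 - 6) + √4) + 31)² = ((-6 + 2) + 31)² = (-4 + 31)² = 27² = 729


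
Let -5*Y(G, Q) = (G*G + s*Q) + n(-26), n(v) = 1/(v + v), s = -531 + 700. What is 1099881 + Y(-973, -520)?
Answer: 241308913/260 ≈ 9.2811e+5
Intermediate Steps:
s = 169
n(v) = 1/(2*v)
Y(G, Q) = 1/260 - 169*Q/5 - G**2/5 (Y(G, Q) = -((G*G + 169*Q) + (1/2)/(-26))/5 = -((G**2 + 169*Q) + (1/2)*(-1/26))/5 = -((G**2 + 169*Q) - 1/52)/5 = -(-1/52 + G**2 + 169*Q)/5 = 1/260 - 169*Q/5 - G**2/5)
1099881 + Y(-973, -520) = 1099881 + (1/260 - 169/5*(-520) - 1/5*(-973)**2) = 1099881 + (1/260 + 17576 - 1/5*946729) = 1099881 + (1/260 + 17576 - 946729/5) = 1099881 - 44660147/260 = 241308913/260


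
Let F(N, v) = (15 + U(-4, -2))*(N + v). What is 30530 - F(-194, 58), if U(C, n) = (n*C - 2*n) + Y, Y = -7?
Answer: 33250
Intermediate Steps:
U(C, n) = -7 - 2*n + C*n (U(C, n) = (n*C - 2*n) - 7 = (C*n - 2*n) - 7 = (-2*n + C*n) - 7 = -7 - 2*n + C*n)
F(N, v) = 20*N + 20*v (F(N, v) = (15 + (-7 - 2*(-2) - 4*(-2)))*(N + v) = (15 + (-7 + 4 + 8))*(N + v) = (15 + 5)*(N + v) = 20*(N + v) = 20*N + 20*v)
30530 - F(-194, 58) = 30530 - (20*(-194) + 20*58) = 30530 - (-3880 + 1160) = 30530 - 1*(-2720) = 30530 + 2720 = 33250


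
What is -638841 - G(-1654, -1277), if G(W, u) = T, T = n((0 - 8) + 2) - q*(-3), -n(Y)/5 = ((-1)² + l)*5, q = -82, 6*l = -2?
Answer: -1915735/3 ≈ -6.3858e+5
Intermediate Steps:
l = -⅓ (l = (⅙)*(-2) = -⅓ ≈ -0.33333)
n(Y) = -50/3 (n(Y) = -5*((-1)² - ⅓)*5 = -5*(1 - ⅓)*5 = -10*5/3 = -5*10/3 = -50/3)
T = -788/3 (T = -50/3 - (-82)*(-3) = -50/3 - 1*246 = -50/3 - 246 = -788/3 ≈ -262.67)
G(W, u) = -788/3
-638841 - G(-1654, -1277) = -638841 - 1*(-788/3) = -638841 + 788/3 = -1915735/3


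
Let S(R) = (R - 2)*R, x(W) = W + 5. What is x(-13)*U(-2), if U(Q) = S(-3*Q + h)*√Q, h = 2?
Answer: -384*I*√2 ≈ -543.06*I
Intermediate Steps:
x(W) = 5 + W
S(R) = R*(-2 + R) (S(R) = (-2 + R)*R = R*(-2 + R))
U(Q) = -3*Q^(3/2)*(2 - 3*Q) (U(Q) = ((-3*Q + 2)*(-2 + (-3*Q + 2)))*√Q = ((2 - 3*Q)*(-2 + (2 - 3*Q)))*√Q = ((2 - 3*Q)*(-3*Q))*√Q = (-3*Q*(2 - 3*Q))*√Q = -3*Q^(3/2)*(2 - 3*Q))
x(-13)*U(-2) = (5 - 13)*((-2)^(3/2)*(-6 + 9*(-2))) = -8*(-2*I*√2)*(-6 - 18) = -8*(-2*I*√2)*(-24) = -384*I*√2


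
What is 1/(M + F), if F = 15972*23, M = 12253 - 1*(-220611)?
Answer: 1/600220 ≈ 1.6661e-6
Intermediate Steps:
M = 232864 (M = 12253 + 220611 = 232864)
F = 367356
1/(M + F) = 1/(232864 + 367356) = 1/600220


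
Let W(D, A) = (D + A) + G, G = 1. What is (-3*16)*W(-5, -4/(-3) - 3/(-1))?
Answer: -16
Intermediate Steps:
W(D, A) = 1 + A + D (W(D, A) = (D + A) + 1 = (A + D) + 1 = 1 + A + D)
(-3*16)*W(-5, -4/(-3) - 3/(-1)) = (-3*16)*(1 + (-4/(-3) - 3/(-1)) - 5) = -48*(1 + (-4*(-1/3) - 3*(-1)) - 5) = -48*(1 + (4/3 + 3) - 5) = -48*(1 + 13/3 - 5) = -48*1/3 = -16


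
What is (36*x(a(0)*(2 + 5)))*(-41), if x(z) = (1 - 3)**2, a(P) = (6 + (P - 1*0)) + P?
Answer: -5904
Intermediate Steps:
a(P) = 6 + 2*P (a(P) = (6 + (P + 0)) + P = (6 + P) + P = 6 + 2*P)
x(z) = 4 (x(z) = (-2)**2 = 4)
(36*x(a(0)*(2 + 5)))*(-41) = (36*4)*(-41) = 144*(-41) = -5904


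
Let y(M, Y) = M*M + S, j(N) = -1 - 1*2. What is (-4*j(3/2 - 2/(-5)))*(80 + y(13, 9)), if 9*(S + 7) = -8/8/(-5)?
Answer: 43564/15 ≈ 2904.3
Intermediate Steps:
S = -314/45 (S = -7 + (-8/8/(-5))/9 = -7 + (-8*⅛*(-⅕))/9 = -7 + (-1*(-⅕))/9 = -7 + (⅑)*(⅕) = -7 + 1/45 = -314/45 ≈ -6.9778)
j(N) = -3 (j(N) = -1 - 2 = -3)
y(M, Y) = -314/45 + M² (y(M, Y) = M*M - 314/45 = M² - 314/45 = -314/45 + M²)
(-4*j(3/2 - 2/(-5)))*(80 + y(13, 9)) = (-4*(-3))*(80 + (-314/45 + 13²)) = 12*(80 + (-314/45 + 169)) = 12*(80 + 7291/45) = 12*(10891/45) = 43564/15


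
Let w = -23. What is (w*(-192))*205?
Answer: 905280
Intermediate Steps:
(w*(-192))*205 = -23*(-192)*205 = 4416*205 = 905280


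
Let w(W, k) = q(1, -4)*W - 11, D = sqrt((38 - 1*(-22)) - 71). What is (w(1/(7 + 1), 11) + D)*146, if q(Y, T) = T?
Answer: -1679 + 146*I*sqrt(11) ≈ -1679.0 + 484.23*I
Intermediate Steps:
D = I*sqrt(11) (D = sqrt((38 + 22) - 71) = sqrt(60 - 71) = sqrt(-11) = I*sqrt(11) ≈ 3.3166*I)
w(W, k) = -11 - 4*W (w(W, k) = -4*W - 11 = -11 - 4*W)
(w(1/(7 + 1), 11) + D)*146 = ((-11 - 4/(7 + 1)) + I*sqrt(11))*146 = ((-11 - 4/8) + I*sqrt(11))*146 = ((-11 - 4*1/8) + I*sqrt(11))*146 = ((-11 - 1/2) + I*sqrt(11))*146 = (-23/2 + I*sqrt(11))*146 = -1679 + 146*I*sqrt(11)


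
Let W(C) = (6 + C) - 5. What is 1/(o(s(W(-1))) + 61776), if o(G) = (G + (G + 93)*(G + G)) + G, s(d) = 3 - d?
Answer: 1/62358 ≈ 1.6036e-5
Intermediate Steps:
W(C) = 1 + C
o(G) = 2*G + 2*G*(93 + G) (o(G) = (G + (93 + G)*(2*G)) + G = (G + 2*G*(93 + G)) + G = 2*G + 2*G*(93 + G))
1/(o(s(W(-1))) + 61776) = 1/(2*(3 - (1 - 1))*(94 + (3 - (1 - 1))) + 61776) = 1/(2*(3 - 1*0)*(94 + (3 - 1*0)) + 61776) = 1/(2*(3 + 0)*(94 + (3 + 0)) + 61776) = 1/(2*3*(94 + 3) + 61776) = 1/(2*3*97 + 61776) = 1/(582 + 61776) = 1/62358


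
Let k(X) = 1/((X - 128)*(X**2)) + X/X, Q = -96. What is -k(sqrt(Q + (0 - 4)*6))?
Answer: -30947/30945 - I*sqrt(30)/990240 ≈ -1.0001 - 5.5312e-6*I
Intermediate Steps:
k(X) = 1 + 1/(X**2*(-128 + X)) (k(X) = 1/((-128 + X)*X**2) + 1 = 1/(X**2*(-128 + X)) + 1 = 1 + 1/(X**2*(-128 + X)))
-k(sqrt(Q + (0 - 4)*6)) = -(1 + (sqrt(-96 + (0 - 4)*6))**3 - 128*(sqrt(-96 + (0 - 4)*6))**2)/((sqrt(-96 + (0 - 4)*6))**2*(-128 + sqrt(-96 + (0 - 4)*6))) = -(1 + (sqrt(-96 - 4*6))**3 - 128*(sqrt(-96 - 4*6))**2)/((sqrt(-96 - 4*6))**2*(-128 + sqrt(-96 - 4*6))) = -(1 + (sqrt(-96 - 24))**3 - 128*(sqrt(-96 - 24))**2)/((sqrt(-96 - 24))**2*(-128 + sqrt(-96 - 24))) = -(1 + (sqrt(-120))**3 - 128*(sqrt(-120))**2)/((sqrt(-120))**2*(-128 + sqrt(-120))) = -(1 + (2*I*sqrt(30))**3 - 128*(2*I*sqrt(30))**2)/((2*I*sqrt(30))**2*(-128 + 2*I*sqrt(30))) = -(-1)*(1 - 240*I*sqrt(30) - 128*(-120))/(120*(-128 + 2*I*sqrt(30))) = -(-1)*(1 - 240*I*sqrt(30) + 15360)/(120*(-128 + 2*I*sqrt(30))) = -(-1)*(15361 - 240*I*sqrt(30))/(120*(-128 + 2*I*sqrt(30))) = (15361 - 240*I*sqrt(30))/(120*(-128 + 2*I*sqrt(30)))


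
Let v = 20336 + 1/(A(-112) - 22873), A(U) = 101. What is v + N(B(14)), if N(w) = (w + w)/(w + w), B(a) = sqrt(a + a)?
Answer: 463114163/22772 ≈ 20337.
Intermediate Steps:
B(a) = sqrt(2)*sqrt(a) (B(a) = sqrt(2*a) = sqrt(2)*sqrt(a))
N(w) = 1 (N(w) = (2*w)/((2*w)) = (2*w)*(1/(2*w)) = 1)
v = 463091391/22772 (v = 20336 + 1/(101 - 22873) = 20336 + 1/(-22772) = 20336 - 1/22772 = 463091391/22772 ≈ 20336.)
v + N(B(14)) = 463091391/22772 + 1 = 463114163/22772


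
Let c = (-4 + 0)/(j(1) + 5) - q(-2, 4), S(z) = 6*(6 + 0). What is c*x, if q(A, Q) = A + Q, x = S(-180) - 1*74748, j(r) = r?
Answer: 199232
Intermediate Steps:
S(z) = 36 (S(z) = 6*6 = 36)
x = -74712 (x = 36 - 1*74748 = 36 - 74748 = -74712)
c = -8/3 (c = (-4 + 0)/(1 + 5) - (-2 + 4) = -4/6 - 1*2 = -4*⅙ - 2 = -⅔ - 2 = -8/3 ≈ -2.6667)
c*x = -8/3*(-74712) = 199232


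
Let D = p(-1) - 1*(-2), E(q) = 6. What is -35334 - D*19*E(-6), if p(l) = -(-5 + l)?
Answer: -36246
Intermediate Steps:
p(l) = 5 - l
D = 8 (D = (5 - 1*(-1)) - 1*(-2) = (5 + 1) + 2 = 6 + 2 = 8)
-35334 - D*19*E(-6) = -35334 - 8*19*6 = -35334 - 152*6 = -35334 - 1*912 = -35334 - 912 = -36246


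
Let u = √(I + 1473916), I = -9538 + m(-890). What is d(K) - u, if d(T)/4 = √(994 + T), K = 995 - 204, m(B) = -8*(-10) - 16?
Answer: -√1464442 + 4*√1785 ≈ -1041.1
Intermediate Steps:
m(B) = 64 (m(B) = 80 - 16 = 64)
I = -9474 (I = -9538 + 64 = -9474)
K = 791
d(T) = 4*√(994 + T)
u = √1464442 (u = √(-9474 + 1473916) = √1464442 ≈ 1210.1)
d(K) - u = 4*√(994 + 791) - √1464442 = 4*√1785 - √1464442 = -√1464442 + 4*√1785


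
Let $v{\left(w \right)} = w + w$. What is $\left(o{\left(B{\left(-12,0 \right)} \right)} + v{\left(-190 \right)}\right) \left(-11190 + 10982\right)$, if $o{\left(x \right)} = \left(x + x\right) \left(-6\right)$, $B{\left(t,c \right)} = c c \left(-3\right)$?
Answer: $79040$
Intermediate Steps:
$B{\left(t,c \right)} = - 3 c^{2}$ ($B{\left(t,c \right)} = c^{2} \left(-3\right) = - 3 c^{2}$)
$o{\left(x \right)} = - 12 x$ ($o{\left(x \right)} = 2 x \left(-6\right) = - 12 x$)
$v{\left(w \right)} = 2 w$
$\left(o{\left(B{\left(-12,0 \right)} \right)} + v{\left(-190 \right)}\right) \left(-11190 + 10982\right) = \left(- 12 \left(- 3 \cdot 0^{2}\right) + 2 \left(-190\right)\right) \left(-11190 + 10982\right) = \left(- 12 \left(\left(-3\right) 0\right) - 380\right) \left(-208\right) = \left(\left(-12\right) 0 - 380\right) \left(-208\right) = \left(0 - 380\right) \left(-208\right) = \left(-380\right) \left(-208\right) = 79040$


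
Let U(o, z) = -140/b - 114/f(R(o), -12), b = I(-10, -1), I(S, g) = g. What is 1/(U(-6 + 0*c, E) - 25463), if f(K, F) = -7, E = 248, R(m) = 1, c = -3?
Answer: -7/177147 ≈ -3.9515e-5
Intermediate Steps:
b = -1
U(o, z) = 1094/7 (U(o, z) = -140/(-1) - 114/(-7) = -140*(-1) - 114*(-⅐) = 140 + 114/7 = 1094/7)
1/(U(-6 + 0*c, E) - 25463) = 1/(1094/7 - 25463) = 1/(-177147/7) = -7/177147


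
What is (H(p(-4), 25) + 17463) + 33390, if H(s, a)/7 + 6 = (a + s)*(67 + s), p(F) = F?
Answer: 60072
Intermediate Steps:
H(s, a) = -42 + 7*(67 + s)*(a + s) (H(s, a) = -42 + 7*((a + s)*(67 + s)) = -42 + 7*((67 + s)*(a + s)) = -42 + 7*(67 + s)*(a + s))
(H(p(-4), 25) + 17463) + 33390 = ((-42 + 7*(-4)² + 469*25 + 469*(-4) + 7*25*(-4)) + 17463) + 33390 = ((-42 + 7*16 + 11725 - 1876 - 700) + 17463) + 33390 = ((-42 + 112 + 11725 - 1876 - 700) + 17463) + 33390 = (9219 + 17463) + 33390 = 26682 + 33390 = 60072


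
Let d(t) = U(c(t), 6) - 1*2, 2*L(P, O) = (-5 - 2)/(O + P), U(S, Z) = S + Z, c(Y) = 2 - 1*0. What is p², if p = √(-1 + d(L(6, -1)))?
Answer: 5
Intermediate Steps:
c(Y) = 2 (c(Y) = 2 + 0 = 2)
L(P, O) = -7/(2*(O + P)) (L(P, O) = ((-5 - 2)/(O + P))/2 = (-7/(O + P))/2 = -7/(2*(O + P)))
d(t) = 6 (d(t) = (2 + 6) - 1*2 = 8 - 2 = 6)
p = √5 (p = √(-1 + 6) = √5 ≈ 2.2361)
p² = (√5)² = 5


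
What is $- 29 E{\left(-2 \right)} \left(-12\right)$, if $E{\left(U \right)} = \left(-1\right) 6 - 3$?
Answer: $-3132$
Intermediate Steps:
$E{\left(U \right)} = -9$ ($E{\left(U \right)} = -6 - 3 = -9$)
$- 29 E{\left(-2 \right)} \left(-12\right) = \left(-29\right) \left(-9\right) \left(-12\right) = 261 \left(-12\right) = -3132$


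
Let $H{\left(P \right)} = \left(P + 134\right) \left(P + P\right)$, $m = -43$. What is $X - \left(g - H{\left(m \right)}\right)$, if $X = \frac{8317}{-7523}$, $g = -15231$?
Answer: $\frac{55699498}{7523} \approx 7403.9$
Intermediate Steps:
$H{\left(P \right)} = 2 P \left(134 + P\right)$ ($H{\left(P \right)} = \left(134 + P\right) 2 P = 2 P \left(134 + P\right)$)
$X = - \frac{8317}{7523}$ ($X = 8317 \left(- \frac{1}{7523}\right) = - \frac{8317}{7523} \approx -1.1055$)
$X - \left(g - H{\left(m \right)}\right) = - \frac{8317}{7523} - \left(-15231 - 2 \left(-43\right) \left(134 - 43\right)\right) = - \frac{8317}{7523} - \left(-15231 - 2 \left(-43\right) 91\right) = - \frac{8317}{7523} - \left(-15231 - -7826\right) = - \frac{8317}{7523} - \left(-15231 + 7826\right) = - \frac{8317}{7523} - -7405 = - \frac{8317}{7523} + 7405 = \frac{55699498}{7523}$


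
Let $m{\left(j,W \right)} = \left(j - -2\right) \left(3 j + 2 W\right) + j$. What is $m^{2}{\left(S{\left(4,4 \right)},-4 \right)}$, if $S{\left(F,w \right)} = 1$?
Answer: $196$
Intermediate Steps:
$m{\left(j,W \right)} = j + \left(2 + j\right) \left(2 W + 3 j\right)$ ($m{\left(j,W \right)} = \left(j + 2\right) \left(2 W + 3 j\right) + j = \left(2 + j\right) \left(2 W + 3 j\right) + j = j + \left(2 + j\right) \left(2 W + 3 j\right)$)
$m^{2}{\left(S{\left(4,4 \right)},-4 \right)} = \left(3 \cdot 1^{2} + 4 \left(-4\right) + 7 \cdot 1 + 2 \left(-4\right) 1\right)^{2} = \left(3 \cdot 1 - 16 + 7 - 8\right)^{2} = \left(3 - 16 + 7 - 8\right)^{2} = \left(-14\right)^{2} = 196$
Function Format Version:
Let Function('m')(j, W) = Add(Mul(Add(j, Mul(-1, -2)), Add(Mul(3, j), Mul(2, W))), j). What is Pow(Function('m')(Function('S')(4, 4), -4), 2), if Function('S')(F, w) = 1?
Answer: 196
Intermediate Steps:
Function('m')(j, W) = Add(j, Mul(Add(2, j), Add(Mul(2, W), Mul(3, j)))) (Function('m')(j, W) = Add(Mul(Add(j, 2), Add(Mul(2, W), Mul(3, j))), j) = Add(Mul(Add(2, j), Add(Mul(2, W), Mul(3, j))), j) = Add(j, Mul(Add(2, j), Add(Mul(2, W), Mul(3, j)))))
Pow(Function('m')(Function('S')(4, 4), -4), 2) = Pow(Add(Mul(3, Pow(1, 2)), Mul(4, -4), Mul(7, 1), Mul(2, -4, 1)), 2) = Pow(Add(Mul(3, 1), -16, 7, -8), 2) = Pow(Add(3, -16, 7, -8), 2) = Pow(-14, 2) = 196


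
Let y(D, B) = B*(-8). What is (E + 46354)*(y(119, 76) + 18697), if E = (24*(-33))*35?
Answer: 337070426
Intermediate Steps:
y(D, B) = -8*B
E = -27720 (E = -792*35 = -27720)
(E + 46354)*(y(119, 76) + 18697) = (-27720 + 46354)*(-8*76 + 18697) = 18634*(-608 + 18697) = 18634*18089 = 337070426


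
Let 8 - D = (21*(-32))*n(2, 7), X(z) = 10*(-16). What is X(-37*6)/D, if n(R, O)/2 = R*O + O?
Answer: -20/3529 ≈ -0.0056673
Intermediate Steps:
n(R, O) = 2*O + 2*O*R (n(R, O) = 2*(R*O + O) = 2*(O*R + O) = 2*(O + O*R) = 2*O + 2*O*R)
X(z) = -160
D = 28232 (D = 8 - 21*(-32)*2*7*(1 + 2) = 8 - (-672)*2*7*3 = 8 - (-672)*42 = 8 - 1*(-28224) = 8 + 28224 = 28232)
X(-37*6)/D = -160/28232 = -160*1/28232 = -20/3529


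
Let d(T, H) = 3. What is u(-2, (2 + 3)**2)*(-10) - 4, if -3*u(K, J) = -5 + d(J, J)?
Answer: -32/3 ≈ -10.667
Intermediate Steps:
u(K, J) = 2/3 (u(K, J) = -(-5 + 3)/3 = -1/3*(-2) = 2/3)
u(-2, (2 + 3)**2)*(-10) - 4 = (2/3)*(-10) - 4 = -20/3 - 4 = -32/3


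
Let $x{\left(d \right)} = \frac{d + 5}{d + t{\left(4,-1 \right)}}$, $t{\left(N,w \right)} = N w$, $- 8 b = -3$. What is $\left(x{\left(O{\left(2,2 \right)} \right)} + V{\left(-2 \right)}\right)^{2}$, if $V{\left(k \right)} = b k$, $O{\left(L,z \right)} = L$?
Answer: $\frac{289}{16} \approx 18.063$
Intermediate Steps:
$b = \frac{3}{8}$ ($b = \left(- \frac{1}{8}\right) \left(-3\right) = \frac{3}{8} \approx 0.375$)
$V{\left(k \right)} = \frac{3 k}{8}$
$x{\left(d \right)} = \frac{5 + d}{-4 + d}$ ($x{\left(d \right)} = \frac{d + 5}{d + 4 \left(-1\right)} = \frac{5 + d}{d - 4} = \frac{5 + d}{-4 + d}$)
$\left(x{\left(O{\left(2,2 \right)} \right)} + V{\left(-2 \right)}\right)^{2} = \left(\frac{5 + 2}{-4 + 2} + \frac{3}{8} \left(-2\right)\right)^{2} = \left(\frac{1}{-2} \cdot 7 - \frac{3}{4}\right)^{2} = \left(\left(- \frac{1}{2}\right) 7 - \frac{3}{4}\right)^{2} = \left(- \frac{7}{2} - \frac{3}{4}\right)^{2} = \left(- \frac{17}{4}\right)^{2} = \frac{289}{16}$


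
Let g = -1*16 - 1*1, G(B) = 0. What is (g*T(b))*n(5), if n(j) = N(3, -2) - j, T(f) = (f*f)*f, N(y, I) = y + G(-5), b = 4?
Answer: 2176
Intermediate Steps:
N(y, I) = y (N(y, I) = y + 0 = y)
T(f) = f**3 (T(f) = f**2*f = f**3)
n(j) = 3 - j
g = -17 (g = -16 - 1 = -17)
(g*T(b))*n(5) = (-17*4**3)*(3 - 1*5) = (-17*64)*(3 - 5) = -1088*(-2) = 2176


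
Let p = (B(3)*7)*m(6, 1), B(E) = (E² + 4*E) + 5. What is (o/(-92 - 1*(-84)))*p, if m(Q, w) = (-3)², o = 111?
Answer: -90909/4 ≈ -22727.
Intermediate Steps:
m(Q, w) = 9
B(E) = 5 + E² + 4*E
p = 1638 (p = ((5 + 3² + 4*3)*7)*9 = ((5 + 9 + 12)*7)*9 = (26*7)*9 = 182*9 = 1638)
(o/(-92 - 1*(-84)))*p = (111/(-92 - 1*(-84)))*1638 = (111/(-92 + 84))*1638 = (111/(-8))*1638 = (111*(-⅛))*1638 = -111/8*1638 = -90909/4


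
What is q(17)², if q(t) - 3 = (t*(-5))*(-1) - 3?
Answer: 7225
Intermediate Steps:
q(t) = 5*t (q(t) = 3 + ((t*(-5))*(-1) - 3) = 3 + (-5*t*(-1) - 3) = 3 + (5*t - 3) = 3 + (-3 + 5*t) = 5*t)
q(17)² = (5*17)² = 85² = 7225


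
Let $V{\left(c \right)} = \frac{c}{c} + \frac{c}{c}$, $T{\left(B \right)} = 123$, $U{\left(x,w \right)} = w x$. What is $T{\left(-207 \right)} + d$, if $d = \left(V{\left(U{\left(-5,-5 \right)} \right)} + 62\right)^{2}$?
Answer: $4219$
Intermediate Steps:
$V{\left(c \right)} = 2$ ($V{\left(c \right)} = 1 + 1 = 2$)
$d = 4096$ ($d = \left(2 + 62\right)^{2} = 64^{2} = 4096$)
$T{\left(-207 \right)} + d = 123 + 4096 = 4219$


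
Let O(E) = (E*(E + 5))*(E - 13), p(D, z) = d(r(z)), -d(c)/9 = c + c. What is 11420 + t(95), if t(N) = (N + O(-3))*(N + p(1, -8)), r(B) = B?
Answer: 57069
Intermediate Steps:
d(c) = -18*c (d(c) = -9*(c + c) = -18*c)
p(D, z) = -18*z
O(E) = E*(-13 + E)*(5 + E) (O(E) = (E*(5 + E))*(-13 + E) = E*(-13 + E)*(5 + E))
t(N) = (96 + N)*(144 + N) (t(N) = (N - 3*(-65 + (-3)² - 8*(-3)))*(N - 18*(-8)) = (N - 3*(-65 + 9 + 24))*(N + 144) = (N - 3*(-32))*(144 + N) = (N + 96)*(144 + N) = (96 + N)*(144 + N))
11420 + t(95) = 11420 + (13824 + 95² + 240*95) = 11420 + (13824 + 9025 + 22800) = 11420 + 45649 = 57069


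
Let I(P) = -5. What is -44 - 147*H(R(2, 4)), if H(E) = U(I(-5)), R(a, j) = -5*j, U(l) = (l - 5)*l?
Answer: -7394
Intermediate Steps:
U(l) = l*(-5 + l) (U(l) = (-5 + l)*l = l*(-5 + l))
H(E) = 50 (H(E) = -5*(-5 - 5) = -5*(-10) = 50)
-44 - 147*H(R(2, 4)) = -44 - 147*50 = -44 - 7350 = -7394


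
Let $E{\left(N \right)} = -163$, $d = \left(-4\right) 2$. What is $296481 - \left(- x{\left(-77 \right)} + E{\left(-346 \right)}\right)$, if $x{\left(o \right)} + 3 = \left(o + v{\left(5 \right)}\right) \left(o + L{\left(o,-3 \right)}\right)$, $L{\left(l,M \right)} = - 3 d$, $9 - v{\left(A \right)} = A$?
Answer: $300510$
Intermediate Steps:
$d = -8$
$v{\left(A \right)} = 9 - A$
$L{\left(l,M \right)} = 24$ ($L{\left(l,M \right)} = \left(-3\right) \left(-8\right) = 24$)
$x{\left(o \right)} = -3 + \left(4 + o\right) \left(24 + o\right)$ ($x{\left(o \right)} = -3 + \left(o + \left(9 - 5\right)\right) \left(o + 24\right) = -3 + \left(o + \left(9 - 5\right)\right) \left(24 + o\right) = -3 + \left(o + 4\right) \left(24 + o\right) = -3 + \left(4 + o\right) \left(24 + o\right)$)
$296481 - \left(- x{\left(-77 \right)} + E{\left(-346 \right)}\right) = 296481 + \left(\left(93 + \left(-77\right)^{2} + 28 \left(-77\right)\right) - -163\right) = 296481 + \left(\left(93 + 5929 - 2156\right) + 163\right) = 296481 + \left(3866 + 163\right) = 296481 + 4029 = 300510$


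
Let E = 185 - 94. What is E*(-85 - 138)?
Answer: -20293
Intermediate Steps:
E = 91
E*(-85 - 138) = 91*(-85 - 138) = 91*(-223) = -20293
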